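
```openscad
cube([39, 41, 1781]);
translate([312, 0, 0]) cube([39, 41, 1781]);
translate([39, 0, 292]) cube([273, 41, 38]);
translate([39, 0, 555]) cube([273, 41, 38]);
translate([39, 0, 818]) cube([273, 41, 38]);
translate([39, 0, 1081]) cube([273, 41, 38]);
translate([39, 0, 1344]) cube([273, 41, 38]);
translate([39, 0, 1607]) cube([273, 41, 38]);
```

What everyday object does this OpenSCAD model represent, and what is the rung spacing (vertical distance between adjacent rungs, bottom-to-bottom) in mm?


A ladder. The rung spacing is 263 mm.

Two tall 39×41 posts with 6 short bars between them — a ladder. Adjacent rungs sit at z = 292 and z = 555, so the spacing is 555 − 292 = 263 mm.


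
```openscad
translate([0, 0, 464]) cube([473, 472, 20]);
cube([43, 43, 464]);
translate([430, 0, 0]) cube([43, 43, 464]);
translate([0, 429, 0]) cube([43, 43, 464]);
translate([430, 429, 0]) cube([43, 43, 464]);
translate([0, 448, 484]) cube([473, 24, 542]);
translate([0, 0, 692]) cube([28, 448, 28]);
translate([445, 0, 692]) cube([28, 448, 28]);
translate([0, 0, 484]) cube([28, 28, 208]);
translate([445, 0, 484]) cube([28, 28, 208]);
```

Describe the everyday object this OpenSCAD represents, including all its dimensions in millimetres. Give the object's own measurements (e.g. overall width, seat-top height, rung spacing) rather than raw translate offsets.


A chair. The seat is a 473×472×20 mm slab with its top at z = 484 mm, on four 43×43 mm corner legs (flush with the seat edges, standing on z = 0). A flat backrest 24 mm thick, 542 mm tall, spans the full seat width and rises from the seat top along its +y edge, rear face flush with the rear of the seat. Two armrests of 28×28 mm section run along each side from the seat's front edge to the front of the backrest, top faces 236 mm above the seat top and outer faces flush with the seat's x-edges; a 28×28 mm post under the front of each armrest stands on the seat at the front corner.


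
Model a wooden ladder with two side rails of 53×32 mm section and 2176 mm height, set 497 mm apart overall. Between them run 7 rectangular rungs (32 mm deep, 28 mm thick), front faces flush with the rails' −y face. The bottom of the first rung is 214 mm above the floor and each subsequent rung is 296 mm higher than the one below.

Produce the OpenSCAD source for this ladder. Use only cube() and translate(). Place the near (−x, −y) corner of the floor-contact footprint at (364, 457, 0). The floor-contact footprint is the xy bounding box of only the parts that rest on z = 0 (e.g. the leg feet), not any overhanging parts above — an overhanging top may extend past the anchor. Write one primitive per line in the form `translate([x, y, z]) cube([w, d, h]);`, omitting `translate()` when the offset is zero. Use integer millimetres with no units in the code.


translate([364, 457, 0]) cube([53, 32, 2176]);
translate([808, 457, 0]) cube([53, 32, 2176]);
translate([417, 457, 214]) cube([391, 32, 28]);
translate([417, 457, 510]) cube([391, 32, 28]);
translate([417, 457, 806]) cube([391, 32, 28]);
translate([417, 457, 1102]) cube([391, 32, 28]);
translate([417, 457, 1398]) cube([391, 32, 28]);
translate([417, 457, 1694]) cube([391, 32, 28]);
translate([417, 457, 1990]) cube([391, 32, 28]);


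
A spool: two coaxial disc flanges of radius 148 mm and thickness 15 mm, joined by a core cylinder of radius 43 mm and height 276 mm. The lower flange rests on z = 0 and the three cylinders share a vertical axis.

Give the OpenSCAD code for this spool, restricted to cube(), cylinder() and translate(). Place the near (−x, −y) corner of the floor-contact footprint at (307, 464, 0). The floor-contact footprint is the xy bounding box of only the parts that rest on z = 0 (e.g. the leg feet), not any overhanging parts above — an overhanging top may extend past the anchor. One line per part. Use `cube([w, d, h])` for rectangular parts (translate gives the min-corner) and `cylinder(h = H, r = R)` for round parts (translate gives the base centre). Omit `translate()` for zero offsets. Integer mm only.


translate([455, 612, 0]) cylinder(h = 15, r = 148);
translate([455, 612, 15]) cylinder(h = 276, r = 43);
translate([455, 612, 291]) cylinder(h = 15, r = 148);


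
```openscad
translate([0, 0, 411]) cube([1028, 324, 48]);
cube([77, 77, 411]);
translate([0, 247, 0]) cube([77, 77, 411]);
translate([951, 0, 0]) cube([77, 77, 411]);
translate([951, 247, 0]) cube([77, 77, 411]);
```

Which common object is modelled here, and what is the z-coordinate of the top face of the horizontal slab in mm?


A bench. The seat-top height is 459 mm.

A long slab on four corner posts — a bench. The slab sits at z = 411 with thickness 48, so the top is 411 + 48 = 459 mm.


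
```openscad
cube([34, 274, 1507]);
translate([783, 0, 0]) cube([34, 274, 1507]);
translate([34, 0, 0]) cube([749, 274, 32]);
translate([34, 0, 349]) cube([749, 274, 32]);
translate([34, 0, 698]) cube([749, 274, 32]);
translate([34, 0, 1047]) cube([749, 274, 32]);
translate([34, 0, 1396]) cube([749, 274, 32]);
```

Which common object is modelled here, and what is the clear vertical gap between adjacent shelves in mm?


A bookshelf. The clear shelf gap is 317 mm.

Two tall side panels with 5 horizontal boards between them — a bookshelf. The first two shelf undersides are at z = 0 and z = 349; with shelf thickness 32, the clear gap is 349 − 0 − 32 = 317 mm.


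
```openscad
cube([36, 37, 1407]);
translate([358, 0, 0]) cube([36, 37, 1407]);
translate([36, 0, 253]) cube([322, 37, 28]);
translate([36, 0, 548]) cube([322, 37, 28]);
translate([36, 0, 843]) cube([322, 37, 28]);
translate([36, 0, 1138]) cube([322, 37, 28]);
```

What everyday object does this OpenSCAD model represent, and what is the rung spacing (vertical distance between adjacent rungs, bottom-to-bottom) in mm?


A ladder. The rung spacing is 295 mm.

Two tall 36×37 posts with 4 short bars between them — a ladder. Adjacent rungs sit at z = 253 and z = 548, so the spacing is 548 − 253 = 295 mm.


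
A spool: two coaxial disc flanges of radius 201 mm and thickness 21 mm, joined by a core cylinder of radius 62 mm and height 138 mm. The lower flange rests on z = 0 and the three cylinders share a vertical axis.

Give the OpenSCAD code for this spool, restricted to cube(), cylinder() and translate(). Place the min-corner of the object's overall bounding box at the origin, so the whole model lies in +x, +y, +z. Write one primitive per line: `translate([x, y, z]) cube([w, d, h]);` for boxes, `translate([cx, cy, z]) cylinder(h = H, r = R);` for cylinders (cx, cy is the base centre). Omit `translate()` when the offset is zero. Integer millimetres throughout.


translate([201, 201, 0]) cylinder(h = 21, r = 201);
translate([201, 201, 21]) cylinder(h = 138, r = 62);
translate([201, 201, 159]) cylinder(h = 21, r = 201);


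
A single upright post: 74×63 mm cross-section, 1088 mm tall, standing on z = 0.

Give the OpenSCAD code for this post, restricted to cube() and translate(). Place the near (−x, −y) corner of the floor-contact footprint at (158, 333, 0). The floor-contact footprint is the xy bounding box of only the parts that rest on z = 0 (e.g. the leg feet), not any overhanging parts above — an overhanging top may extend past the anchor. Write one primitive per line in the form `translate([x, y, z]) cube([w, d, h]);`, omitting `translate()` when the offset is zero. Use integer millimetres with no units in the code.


translate([158, 333, 0]) cube([74, 63, 1088]);


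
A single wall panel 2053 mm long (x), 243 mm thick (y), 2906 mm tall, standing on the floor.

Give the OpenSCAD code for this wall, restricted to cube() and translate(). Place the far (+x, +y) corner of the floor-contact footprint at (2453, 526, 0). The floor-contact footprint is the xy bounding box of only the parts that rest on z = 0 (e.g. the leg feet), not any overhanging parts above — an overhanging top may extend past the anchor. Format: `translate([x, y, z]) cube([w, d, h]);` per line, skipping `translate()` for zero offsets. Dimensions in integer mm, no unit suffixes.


translate([400, 283, 0]) cube([2053, 243, 2906]);


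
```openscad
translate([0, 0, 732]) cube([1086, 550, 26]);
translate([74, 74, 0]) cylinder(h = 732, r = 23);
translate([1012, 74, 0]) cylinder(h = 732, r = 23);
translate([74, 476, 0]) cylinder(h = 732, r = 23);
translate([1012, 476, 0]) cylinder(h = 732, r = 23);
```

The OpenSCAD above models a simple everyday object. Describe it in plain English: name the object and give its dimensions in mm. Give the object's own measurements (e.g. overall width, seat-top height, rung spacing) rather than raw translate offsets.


A rectangular dining table. The top is 1086×550×26 mm with its upper surface at z = 758 mm. It stands on four round legs of 46 mm diameter, each leg's bounding box inset 51 mm from the nearest pair of top edges, running from the floor to the underside of the top.


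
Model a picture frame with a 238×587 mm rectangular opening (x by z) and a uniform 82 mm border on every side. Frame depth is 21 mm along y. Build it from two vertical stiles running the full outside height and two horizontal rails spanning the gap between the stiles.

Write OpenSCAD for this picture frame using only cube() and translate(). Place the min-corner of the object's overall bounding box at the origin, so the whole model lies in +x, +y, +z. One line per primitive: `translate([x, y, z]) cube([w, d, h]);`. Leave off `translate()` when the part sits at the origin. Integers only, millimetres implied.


cube([82, 21, 751]);
translate([320, 0, 0]) cube([82, 21, 751]);
translate([82, 0, 0]) cube([238, 21, 82]);
translate([82, 0, 669]) cube([238, 21, 82]);


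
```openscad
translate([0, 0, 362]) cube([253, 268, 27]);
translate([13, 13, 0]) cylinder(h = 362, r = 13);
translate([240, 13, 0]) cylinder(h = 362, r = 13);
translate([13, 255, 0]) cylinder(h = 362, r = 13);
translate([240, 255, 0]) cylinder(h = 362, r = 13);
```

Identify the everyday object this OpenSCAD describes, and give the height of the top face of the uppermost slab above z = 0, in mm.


A stool. The seat height is 389 mm.

A 253×268×27 slab at z = 362 on four corner cylinders — a stool. The seat top is 362 + 27 = 389 mm.


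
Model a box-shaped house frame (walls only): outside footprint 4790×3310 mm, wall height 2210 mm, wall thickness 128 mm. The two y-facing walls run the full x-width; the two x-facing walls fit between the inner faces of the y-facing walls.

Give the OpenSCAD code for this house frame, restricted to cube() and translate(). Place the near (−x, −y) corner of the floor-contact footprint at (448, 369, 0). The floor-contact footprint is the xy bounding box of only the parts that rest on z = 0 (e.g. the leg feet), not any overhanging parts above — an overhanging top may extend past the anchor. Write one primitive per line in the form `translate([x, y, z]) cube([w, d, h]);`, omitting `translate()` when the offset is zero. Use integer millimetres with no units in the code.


translate([448, 369, 0]) cube([4790, 128, 2210]);
translate([448, 3551, 0]) cube([4790, 128, 2210]);
translate([448, 497, 0]) cube([128, 3054, 2210]);
translate([5110, 497, 0]) cube([128, 3054, 2210]);


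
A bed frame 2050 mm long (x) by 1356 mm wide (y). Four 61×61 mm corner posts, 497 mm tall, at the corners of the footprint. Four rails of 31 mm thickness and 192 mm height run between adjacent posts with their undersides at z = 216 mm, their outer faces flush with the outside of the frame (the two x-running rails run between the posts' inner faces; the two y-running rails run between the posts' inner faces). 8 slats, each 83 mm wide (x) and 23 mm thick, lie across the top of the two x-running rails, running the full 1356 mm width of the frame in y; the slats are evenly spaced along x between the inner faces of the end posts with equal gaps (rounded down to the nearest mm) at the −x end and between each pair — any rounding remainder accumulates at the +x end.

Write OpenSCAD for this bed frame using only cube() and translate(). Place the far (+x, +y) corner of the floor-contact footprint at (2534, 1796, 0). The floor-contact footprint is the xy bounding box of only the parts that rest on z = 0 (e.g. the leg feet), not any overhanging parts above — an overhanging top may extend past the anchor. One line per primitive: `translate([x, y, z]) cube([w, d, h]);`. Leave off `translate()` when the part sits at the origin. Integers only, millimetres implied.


// slat z = rail_z + rail_h = 216 + 192 = 408
// slat gap = ⌊(1928 − 8·83) / 9⌋ = 140
translate([484, 440, 0]) cube([61, 61, 497]);
translate([484, 1735, 0]) cube([61, 61, 497]);
translate([2473, 440, 0]) cube([61, 61, 497]);
translate([2473, 1735, 0]) cube([61, 61, 497]);
translate([545, 440, 216]) cube([1928, 31, 192]);
translate([545, 1765, 216]) cube([1928, 31, 192]);
translate([484, 501, 216]) cube([31, 1234, 192]);
translate([2503, 501, 216]) cube([31, 1234, 192]);
translate([685, 440, 408]) cube([83, 1356, 23]);
translate([908, 440, 408]) cube([83, 1356, 23]);
translate([1131, 440, 408]) cube([83, 1356, 23]);
translate([1354, 440, 408]) cube([83, 1356, 23]);
translate([1577, 440, 408]) cube([83, 1356, 23]);
translate([1800, 440, 408]) cube([83, 1356, 23]);
translate([2023, 440, 408]) cube([83, 1356, 23]);
translate([2246, 440, 408]) cube([83, 1356, 23]);


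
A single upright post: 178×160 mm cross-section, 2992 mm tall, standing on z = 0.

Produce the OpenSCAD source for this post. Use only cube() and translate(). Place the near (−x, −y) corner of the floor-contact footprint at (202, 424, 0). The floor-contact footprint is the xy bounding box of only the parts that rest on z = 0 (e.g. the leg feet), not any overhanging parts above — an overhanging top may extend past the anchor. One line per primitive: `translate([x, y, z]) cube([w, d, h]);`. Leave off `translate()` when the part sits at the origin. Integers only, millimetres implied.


translate([202, 424, 0]) cube([178, 160, 2992]);


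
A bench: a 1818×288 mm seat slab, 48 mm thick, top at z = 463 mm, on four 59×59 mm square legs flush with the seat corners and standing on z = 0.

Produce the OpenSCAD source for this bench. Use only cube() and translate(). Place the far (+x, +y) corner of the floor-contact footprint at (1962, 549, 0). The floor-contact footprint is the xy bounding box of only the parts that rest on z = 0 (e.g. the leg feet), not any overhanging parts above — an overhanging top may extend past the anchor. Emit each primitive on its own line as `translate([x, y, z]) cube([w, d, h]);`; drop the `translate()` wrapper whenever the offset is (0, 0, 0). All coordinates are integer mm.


// leg_h = 463 − 48 = 415
translate([144, 261, 415]) cube([1818, 288, 48]);
translate([144, 261, 0]) cube([59, 59, 415]);
translate([144, 490, 0]) cube([59, 59, 415]);
translate([1903, 261, 0]) cube([59, 59, 415]);
translate([1903, 490, 0]) cube([59, 59, 415]);


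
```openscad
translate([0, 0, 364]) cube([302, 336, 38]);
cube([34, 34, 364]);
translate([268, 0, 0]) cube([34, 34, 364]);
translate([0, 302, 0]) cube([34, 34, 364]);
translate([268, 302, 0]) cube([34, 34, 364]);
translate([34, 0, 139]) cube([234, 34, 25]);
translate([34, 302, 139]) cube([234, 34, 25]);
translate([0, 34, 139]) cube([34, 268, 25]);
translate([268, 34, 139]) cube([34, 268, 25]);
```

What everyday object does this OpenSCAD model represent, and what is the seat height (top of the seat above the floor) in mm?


A stool. The seat height is 402 mm.

A 302×336×38 slab at z = 364 on four corner posts — a stool. The seat top is 364 + 38 = 402 mm.


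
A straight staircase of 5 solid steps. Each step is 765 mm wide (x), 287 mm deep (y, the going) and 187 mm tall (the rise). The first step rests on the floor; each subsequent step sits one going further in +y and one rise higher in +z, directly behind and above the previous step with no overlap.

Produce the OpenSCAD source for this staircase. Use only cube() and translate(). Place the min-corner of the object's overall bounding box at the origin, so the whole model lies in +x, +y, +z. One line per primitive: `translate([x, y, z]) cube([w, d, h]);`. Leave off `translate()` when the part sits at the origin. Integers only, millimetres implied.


cube([765, 287, 187]);
translate([0, 287, 187]) cube([765, 287, 187]);
translate([0, 574, 374]) cube([765, 287, 187]);
translate([0, 861, 561]) cube([765, 287, 187]);
translate([0, 1148, 748]) cube([765, 287, 187]);


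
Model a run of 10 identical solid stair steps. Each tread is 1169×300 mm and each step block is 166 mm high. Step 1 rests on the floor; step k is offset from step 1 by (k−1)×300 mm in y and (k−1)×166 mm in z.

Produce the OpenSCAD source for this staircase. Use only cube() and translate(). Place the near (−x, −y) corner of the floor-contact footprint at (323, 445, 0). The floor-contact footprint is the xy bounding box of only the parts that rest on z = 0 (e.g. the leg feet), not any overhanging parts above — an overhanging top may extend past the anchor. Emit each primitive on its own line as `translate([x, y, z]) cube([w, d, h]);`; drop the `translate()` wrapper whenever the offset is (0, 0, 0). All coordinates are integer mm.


translate([323, 445, 0]) cube([1169, 300, 166]);
translate([323, 745, 166]) cube([1169, 300, 166]);
translate([323, 1045, 332]) cube([1169, 300, 166]);
translate([323, 1345, 498]) cube([1169, 300, 166]);
translate([323, 1645, 664]) cube([1169, 300, 166]);
translate([323, 1945, 830]) cube([1169, 300, 166]);
translate([323, 2245, 996]) cube([1169, 300, 166]);
translate([323, 2545, 1162]) cube([1169, 300, 166]);
translate([323, 2845, 1328]) cube([1169, 300, 166]);
translate([323, 3145, 1494]) cube([1169, 300, 166]);


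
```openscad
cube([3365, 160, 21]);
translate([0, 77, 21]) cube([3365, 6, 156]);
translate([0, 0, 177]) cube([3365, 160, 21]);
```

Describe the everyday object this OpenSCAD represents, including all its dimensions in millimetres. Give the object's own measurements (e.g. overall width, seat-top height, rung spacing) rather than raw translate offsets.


An I-beam lying along x, 3365 mm long. Overall section height 198 mm. Two flanges 160 mm wide (y) and 21 mm thick, one on the floor and one at the top; a web 6 mm thick runs between them, centred on the flange width.


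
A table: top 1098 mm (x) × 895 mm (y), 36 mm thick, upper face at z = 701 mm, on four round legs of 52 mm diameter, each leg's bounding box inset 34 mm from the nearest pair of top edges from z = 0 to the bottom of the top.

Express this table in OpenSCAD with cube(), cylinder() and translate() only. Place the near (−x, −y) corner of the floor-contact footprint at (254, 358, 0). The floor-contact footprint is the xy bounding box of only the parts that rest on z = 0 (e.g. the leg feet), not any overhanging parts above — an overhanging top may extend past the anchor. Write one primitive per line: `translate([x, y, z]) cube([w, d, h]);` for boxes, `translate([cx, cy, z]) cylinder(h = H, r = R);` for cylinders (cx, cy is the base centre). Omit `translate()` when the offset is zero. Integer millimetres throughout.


translate([220, 324, 665]) cube([1098, 895, 36]);
translate([280, 384, 0]) cylinder(h = 665, r = 26);
translate([1258, 384, 0]) cylinder(h = 665, r = 26);
translate([280, 1159, 0]) cylinder(h = 665, r = 26);
translate([1258, 1159, 0]) cylinder(h = 665, r = 26);


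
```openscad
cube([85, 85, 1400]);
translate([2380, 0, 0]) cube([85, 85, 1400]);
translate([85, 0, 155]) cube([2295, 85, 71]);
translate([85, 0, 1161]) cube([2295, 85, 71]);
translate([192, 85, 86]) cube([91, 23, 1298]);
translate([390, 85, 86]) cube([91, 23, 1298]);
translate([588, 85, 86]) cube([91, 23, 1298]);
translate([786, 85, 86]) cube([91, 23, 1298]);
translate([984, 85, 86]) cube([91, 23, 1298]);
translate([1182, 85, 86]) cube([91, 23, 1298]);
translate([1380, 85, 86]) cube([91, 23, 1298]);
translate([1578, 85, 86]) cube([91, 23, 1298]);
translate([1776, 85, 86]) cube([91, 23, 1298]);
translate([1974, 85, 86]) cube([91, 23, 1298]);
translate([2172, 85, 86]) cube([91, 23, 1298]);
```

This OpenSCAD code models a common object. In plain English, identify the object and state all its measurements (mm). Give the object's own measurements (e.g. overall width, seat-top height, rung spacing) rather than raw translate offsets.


A fence section. Two 85×85 mm posts, 1400 mm tall, stand on the floor with a clear span of 2295 mm between their inner faces. Two horizontal rails of 85×71 mm section span the gap between the posts with their undersides at z = 155 mm and z = 1161 mm, flush with the posts' −y face. 11 pickets, each 91 mm wide, 23 mm thick and 1298 mm tall, are fixed to the +y face of the rails with their bottoms at z = 86 mm, spaced across the span with a 107 mm gap after the −x post and between neighbouring pickets, with 117 mm left before the +x post.


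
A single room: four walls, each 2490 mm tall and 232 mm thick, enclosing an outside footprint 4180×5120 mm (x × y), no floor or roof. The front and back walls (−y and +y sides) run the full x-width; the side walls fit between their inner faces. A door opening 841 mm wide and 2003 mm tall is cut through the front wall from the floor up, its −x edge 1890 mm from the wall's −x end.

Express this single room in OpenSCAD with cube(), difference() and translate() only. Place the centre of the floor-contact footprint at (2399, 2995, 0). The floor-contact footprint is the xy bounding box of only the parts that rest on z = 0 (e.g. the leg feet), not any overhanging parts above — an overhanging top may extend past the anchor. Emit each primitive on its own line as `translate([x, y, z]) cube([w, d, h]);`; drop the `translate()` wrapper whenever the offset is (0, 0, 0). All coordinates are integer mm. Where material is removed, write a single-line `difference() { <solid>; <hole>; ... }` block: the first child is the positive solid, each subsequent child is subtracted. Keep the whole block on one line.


difference() { translate([309, 435, 0]) cube([4180, 232, 2490]); translate([2199, 435, 0]) cube([841, 232, 2003]); }
translate([309, 5323, 0]) cube([4180, 232, 2490]);
translate([309, 667, 0]) cube([232, 4656, 2490]);
translate([4257, 667, 0]) cube([232, 4656, 2490]);


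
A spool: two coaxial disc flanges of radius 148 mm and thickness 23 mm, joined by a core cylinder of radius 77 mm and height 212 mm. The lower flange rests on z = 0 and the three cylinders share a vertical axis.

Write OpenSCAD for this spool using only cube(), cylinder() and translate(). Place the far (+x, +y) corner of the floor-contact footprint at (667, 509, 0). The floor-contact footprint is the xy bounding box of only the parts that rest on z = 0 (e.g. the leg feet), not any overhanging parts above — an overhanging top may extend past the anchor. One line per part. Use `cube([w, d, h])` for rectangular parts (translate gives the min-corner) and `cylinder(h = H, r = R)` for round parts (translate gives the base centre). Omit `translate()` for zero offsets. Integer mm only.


translate([519, 361, 0]) cylinder(h = 23, r = 148);
translate([519, 361, 23]) cylinder(h = 212, r = 77);
translate([519, 361, 235]) cylinder(h = 23, r = 148);


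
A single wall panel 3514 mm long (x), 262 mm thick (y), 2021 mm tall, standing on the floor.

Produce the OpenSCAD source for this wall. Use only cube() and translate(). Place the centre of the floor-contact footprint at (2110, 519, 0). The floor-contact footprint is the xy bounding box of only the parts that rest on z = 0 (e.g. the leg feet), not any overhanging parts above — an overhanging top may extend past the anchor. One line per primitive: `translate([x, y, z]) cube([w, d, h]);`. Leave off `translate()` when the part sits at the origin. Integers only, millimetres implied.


translate([353, 388, 0]) cube([3514, 262, 2021]);


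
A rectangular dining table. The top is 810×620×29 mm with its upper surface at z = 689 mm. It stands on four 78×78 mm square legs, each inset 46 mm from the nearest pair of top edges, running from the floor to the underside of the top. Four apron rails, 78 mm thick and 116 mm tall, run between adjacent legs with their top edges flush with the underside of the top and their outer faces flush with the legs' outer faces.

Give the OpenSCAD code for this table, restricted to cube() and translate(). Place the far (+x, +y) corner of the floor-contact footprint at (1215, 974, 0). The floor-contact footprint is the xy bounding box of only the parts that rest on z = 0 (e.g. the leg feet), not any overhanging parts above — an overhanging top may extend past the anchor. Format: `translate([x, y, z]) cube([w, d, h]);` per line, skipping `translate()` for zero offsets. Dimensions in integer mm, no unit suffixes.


translate([451, 400, 660]) cube([810, 620, 29]);
translate([497, 446, 0]) cube([78, 78, 660]);
translate([1137, 446, 0]) cube([78, 78, 660]);
translate([497, 896, 0]) cube([78, 78, 660]);
translate([1137, 896, 0]) cube([78, 78, 660]);
translate([575, 446, 544]) cube([562, 78, 116]);
translate([575, 896, 544]) cube([562, 78, 116]);
translate([497, 524, 544]) cube([78, 372, 116]);
translate([1137, 524, 544]) cube([78, 372, 116]);


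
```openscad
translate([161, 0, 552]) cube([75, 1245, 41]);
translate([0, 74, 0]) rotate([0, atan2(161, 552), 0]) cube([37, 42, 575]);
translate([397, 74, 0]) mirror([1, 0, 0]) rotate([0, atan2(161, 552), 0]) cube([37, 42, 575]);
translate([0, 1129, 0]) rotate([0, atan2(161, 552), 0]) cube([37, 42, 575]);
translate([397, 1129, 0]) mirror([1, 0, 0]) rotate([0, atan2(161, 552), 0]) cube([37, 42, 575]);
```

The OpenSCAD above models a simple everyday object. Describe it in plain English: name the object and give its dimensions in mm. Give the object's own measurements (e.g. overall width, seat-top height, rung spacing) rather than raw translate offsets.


A sawhorse. A 75×1245×41 mm beam (x, y, z) sits on two A-frame leg pairs. Each pair is two raked legs of 37×42 mm section (42 mm along y) splaying symmetrically in x. Each leg rises 552 mm vertically over 161 mm of horizontal reach and is 575 mm long along its own axis. Every leg's outer bottom edge rests on the floor and its outer top edge meets a bottom edge of the beam — the left legs (tilting toward +x) meet the beam's −x bottom edge, the right legs (their mirror images, tilting toward −x) meet its +x bottom edge — so the leg tops tuck under the beam, the beam's underside is 552 mm above the floor, and the feet are 397 mm apart outside-to-outside with the beam centred between them. The two leg pairs are set in 74 mm from either end of the beam.


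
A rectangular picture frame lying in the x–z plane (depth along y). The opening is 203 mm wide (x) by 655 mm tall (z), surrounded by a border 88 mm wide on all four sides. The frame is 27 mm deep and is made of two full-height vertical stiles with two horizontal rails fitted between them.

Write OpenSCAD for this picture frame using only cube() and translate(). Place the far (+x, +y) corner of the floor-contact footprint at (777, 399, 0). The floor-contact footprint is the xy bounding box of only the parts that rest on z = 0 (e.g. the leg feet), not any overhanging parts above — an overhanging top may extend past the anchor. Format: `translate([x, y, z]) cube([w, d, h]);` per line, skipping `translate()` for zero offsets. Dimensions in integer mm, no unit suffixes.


translate([398, 372, 0]) cube([88, 27, 831]);
translate([689, 372, 0]) cube([88, 27, 831]);
translate([486, 372, 0]) cube([203, 27, 88]);
translate([486, 372, 743]) cube([203, 27, 88]);


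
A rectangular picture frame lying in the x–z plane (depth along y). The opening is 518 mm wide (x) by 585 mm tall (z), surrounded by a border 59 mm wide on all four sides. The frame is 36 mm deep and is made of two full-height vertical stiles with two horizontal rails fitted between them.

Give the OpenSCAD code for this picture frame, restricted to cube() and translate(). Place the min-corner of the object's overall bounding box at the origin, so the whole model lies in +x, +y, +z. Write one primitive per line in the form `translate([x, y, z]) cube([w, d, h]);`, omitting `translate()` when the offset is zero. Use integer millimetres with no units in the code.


cube([59, 36, 703]);
translate([577, 0, 0]) cube([59, 36, 703]);
translate([59, 0, 0]) cube([518, 36, 59]);
translate([59, 0, 644]) cube([518, 36, 59]);


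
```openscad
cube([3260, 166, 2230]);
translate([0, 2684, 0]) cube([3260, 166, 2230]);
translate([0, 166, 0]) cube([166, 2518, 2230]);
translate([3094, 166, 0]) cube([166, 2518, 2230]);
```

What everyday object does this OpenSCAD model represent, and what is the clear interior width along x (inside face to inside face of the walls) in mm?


A house (or room) frame. The interior width is 2928 mm.

Four 2230 mm walls enclosing a rectangle with no floor or roof — a room or house frame. Outside width is 3260 mm and wall thickness is 166 mm, so the interior width is 3260 − 2 × 166 = 2928 mm.


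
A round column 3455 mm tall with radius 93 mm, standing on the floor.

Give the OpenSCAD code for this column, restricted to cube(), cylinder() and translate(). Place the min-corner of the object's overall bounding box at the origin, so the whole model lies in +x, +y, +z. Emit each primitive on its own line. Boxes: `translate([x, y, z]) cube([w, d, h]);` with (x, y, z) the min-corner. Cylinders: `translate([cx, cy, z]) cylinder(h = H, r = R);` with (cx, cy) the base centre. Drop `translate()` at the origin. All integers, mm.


translate([93, 93, 0]) cylinder(h = 3455, r = 93);


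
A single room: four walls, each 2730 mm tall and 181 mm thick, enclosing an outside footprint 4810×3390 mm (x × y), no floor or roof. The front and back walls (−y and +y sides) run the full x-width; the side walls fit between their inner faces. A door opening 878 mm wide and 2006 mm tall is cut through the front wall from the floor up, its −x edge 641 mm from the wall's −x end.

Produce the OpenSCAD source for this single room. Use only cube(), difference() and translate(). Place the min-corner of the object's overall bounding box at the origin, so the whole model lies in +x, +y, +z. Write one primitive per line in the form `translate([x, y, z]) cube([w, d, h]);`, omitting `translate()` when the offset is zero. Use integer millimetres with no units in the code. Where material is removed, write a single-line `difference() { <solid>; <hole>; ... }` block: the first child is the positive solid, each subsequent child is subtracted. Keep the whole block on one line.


difference() { cube([4810, 181, 2730]); translate([641, 0, 0]) cube([878, 181, 2006]); }
translate([0, 3209, 0]) cube([4810, 181, 2730]);
translate([0, 181, 0]) cube([181, 3028, 2730]);
translate([4629, 181, 0]) cube([181, 3028, 2730]);


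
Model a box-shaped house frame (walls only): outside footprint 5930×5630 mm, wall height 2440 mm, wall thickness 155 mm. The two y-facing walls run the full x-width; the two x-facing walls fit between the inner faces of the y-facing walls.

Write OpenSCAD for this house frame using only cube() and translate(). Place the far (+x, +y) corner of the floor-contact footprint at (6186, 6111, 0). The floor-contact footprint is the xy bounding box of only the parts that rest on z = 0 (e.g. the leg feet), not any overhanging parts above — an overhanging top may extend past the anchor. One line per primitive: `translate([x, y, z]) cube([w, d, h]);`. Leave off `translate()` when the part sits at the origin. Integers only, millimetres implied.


translate([256, 481, 0]) cube([5930, 155, 2440]);
translate([256, 5956, 0]) cube([5930, 155, 2440]);
translate([256, 636, 0]) cube([155, 5320, 2440]);
translate([6031, 636, 0]) cube([155, 5320, 2440]);


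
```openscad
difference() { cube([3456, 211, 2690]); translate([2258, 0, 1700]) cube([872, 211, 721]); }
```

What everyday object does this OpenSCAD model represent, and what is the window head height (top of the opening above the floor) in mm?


A wall with a window opening. The window head height is 2421 mm.

A wall with a rectangular opening subtracted — a window. Sill at z = 1700, opening 721 mm tall, so the head is at 1700 + 721 = 2421 mm.


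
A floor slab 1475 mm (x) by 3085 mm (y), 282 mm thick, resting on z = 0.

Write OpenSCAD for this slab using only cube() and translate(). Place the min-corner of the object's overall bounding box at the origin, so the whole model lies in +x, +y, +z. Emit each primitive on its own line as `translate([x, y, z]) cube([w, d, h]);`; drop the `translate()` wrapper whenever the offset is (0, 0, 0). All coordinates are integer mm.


cube([1475, 3085, 282]);


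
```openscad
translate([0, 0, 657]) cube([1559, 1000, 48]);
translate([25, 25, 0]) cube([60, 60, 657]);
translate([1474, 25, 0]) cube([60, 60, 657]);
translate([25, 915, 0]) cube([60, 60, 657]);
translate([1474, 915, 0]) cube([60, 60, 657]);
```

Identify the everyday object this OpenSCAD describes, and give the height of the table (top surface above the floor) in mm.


A table. The table height is 705 mm.

A 1559×1000×48 slab sits at z = 657 on four 60 mm square posts — a table. The top surface is at 657 + 48 = 705 mm.


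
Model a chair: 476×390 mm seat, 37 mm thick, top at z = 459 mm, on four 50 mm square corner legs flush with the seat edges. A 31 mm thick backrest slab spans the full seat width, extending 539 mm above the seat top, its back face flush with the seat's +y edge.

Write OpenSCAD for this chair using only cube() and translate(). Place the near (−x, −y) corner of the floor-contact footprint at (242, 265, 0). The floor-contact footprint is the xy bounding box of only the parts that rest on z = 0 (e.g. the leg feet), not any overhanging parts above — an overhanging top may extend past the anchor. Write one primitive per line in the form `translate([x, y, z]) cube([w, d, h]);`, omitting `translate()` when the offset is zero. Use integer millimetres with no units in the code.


translate([242, 265, 422]) cube([476, 390, 37]);
translate([242, 265, 0]) cube([50, 50, 422]);
translate([668, 265, 0]) cube([50, 50, 422]);
translate([242, 605, 0]) cube([50, 50, 422]);
translate([668, 605, 0]) cube([50, 50, 422]);
translate([242, 624, 459]) cube([476, 31, 539]);


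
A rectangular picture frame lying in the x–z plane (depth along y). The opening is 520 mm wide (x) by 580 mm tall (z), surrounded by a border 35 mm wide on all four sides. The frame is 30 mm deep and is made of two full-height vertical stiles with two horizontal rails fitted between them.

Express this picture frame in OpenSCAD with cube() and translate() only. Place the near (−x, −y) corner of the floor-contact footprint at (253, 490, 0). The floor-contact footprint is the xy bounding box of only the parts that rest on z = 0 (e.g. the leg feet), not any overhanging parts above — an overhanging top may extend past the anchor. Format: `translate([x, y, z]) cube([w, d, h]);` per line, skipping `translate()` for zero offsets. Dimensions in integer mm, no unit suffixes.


translate([253, 490, 0]) cube([35, 30, 650]);
translate([808, 490, 0]) cube([35, 30, 650]);
translate([288, 490, 0]) cube([520, 30, 35]);
translate([288, 490, 615]) cube([520, 30, 35]);


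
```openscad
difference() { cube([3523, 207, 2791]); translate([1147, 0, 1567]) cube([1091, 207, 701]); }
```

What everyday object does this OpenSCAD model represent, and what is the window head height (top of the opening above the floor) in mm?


A wall with a window opening. The window head height is 2268 mm.

A wall with a rectangular opening subtracted — a window. Sill at z = 1567, opening 701 mm tall, so the head is at 1567 + 701 = 2268 mm.


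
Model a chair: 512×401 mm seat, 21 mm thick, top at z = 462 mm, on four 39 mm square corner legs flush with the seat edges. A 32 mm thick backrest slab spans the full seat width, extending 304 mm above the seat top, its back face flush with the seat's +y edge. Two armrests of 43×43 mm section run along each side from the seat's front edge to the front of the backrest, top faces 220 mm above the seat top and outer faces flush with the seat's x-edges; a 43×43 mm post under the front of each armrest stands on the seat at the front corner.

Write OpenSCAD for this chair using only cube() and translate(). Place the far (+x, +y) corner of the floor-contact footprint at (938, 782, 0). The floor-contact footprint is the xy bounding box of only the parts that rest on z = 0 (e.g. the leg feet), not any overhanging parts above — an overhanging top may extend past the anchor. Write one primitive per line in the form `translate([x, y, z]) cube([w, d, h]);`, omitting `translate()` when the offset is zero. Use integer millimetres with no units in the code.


// leg_h = 462 - 21 = 441
// arm post h = 220 - 43 = 177
translate([426, 381, 441]) cube([512, 401, 21]);
translate([426, 381, 0]) cube([39, 39, 441]);
translate([899, 381, 0]) cube([39, 39, 441]);
translate([426, 743, 0]) cube([39, 39, 441]);
translate([899, 743, 0]) cube([39, 39, 441]);
translate([426, 750, 462]) cube([512, 32, 304]);
translate([426, 381, 639]) cube([43, 369, 43]);
translate([895, 381, 639]) cube([43, 369, 43]);
translate([426, 381, 462]) cube([43, 43, 177]);
translate([895, 381, 462]) cube([43, 43, 177]);


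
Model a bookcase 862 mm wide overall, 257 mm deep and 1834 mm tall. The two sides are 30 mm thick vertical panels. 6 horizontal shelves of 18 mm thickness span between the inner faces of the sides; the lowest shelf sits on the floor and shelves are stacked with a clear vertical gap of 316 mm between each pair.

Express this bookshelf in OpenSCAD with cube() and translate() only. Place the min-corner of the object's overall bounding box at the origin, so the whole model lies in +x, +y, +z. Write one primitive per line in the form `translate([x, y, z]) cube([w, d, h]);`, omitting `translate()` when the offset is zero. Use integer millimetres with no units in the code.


cube([30, 257, 1834]);
translate([832, 0, 0]) cube([30, 257, 1834]);
translate([30, 0, 0]) cube([802, 257, 18]);
translate([30, 0, 334]) cube([802, 257, 18]);
translate([30, 0, 668]) cube([802, 257, 18]);
translate([30, 0, 1002]) cube([802, 257, 18]);
translate([30, 0, 1336]) cube([802, 257, 18]);
translate([30, 0, 1670]) cube([802, 257, 18]);


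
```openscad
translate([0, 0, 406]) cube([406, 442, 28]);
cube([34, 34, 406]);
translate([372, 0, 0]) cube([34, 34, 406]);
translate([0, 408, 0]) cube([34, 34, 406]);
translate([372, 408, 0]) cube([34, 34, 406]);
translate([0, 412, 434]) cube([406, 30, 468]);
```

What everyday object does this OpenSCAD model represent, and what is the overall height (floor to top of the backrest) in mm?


A chair. The overall height is 902 mm.

A slab on four corner posts with a tall panel at the back — a chair. The seat slab sits at z = 406 with thickness 28, and the 468 mm backrest starts at the seat top, so the overall height is 406 + 28 + 468 = 902 mm.


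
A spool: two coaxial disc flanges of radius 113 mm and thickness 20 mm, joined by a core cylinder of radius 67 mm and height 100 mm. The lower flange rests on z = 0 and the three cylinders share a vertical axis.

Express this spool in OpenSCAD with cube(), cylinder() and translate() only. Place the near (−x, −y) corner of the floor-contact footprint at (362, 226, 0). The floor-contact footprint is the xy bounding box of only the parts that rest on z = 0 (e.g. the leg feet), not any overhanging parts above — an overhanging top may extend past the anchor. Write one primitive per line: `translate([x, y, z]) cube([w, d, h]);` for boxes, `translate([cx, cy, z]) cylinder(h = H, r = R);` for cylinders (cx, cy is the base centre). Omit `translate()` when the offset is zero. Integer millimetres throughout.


translate([475, 339, 0]) cylinder(h = 20, r = 113);
translate([475, 339, 20]) cylinder(h = 100, r = 67);
translate([475, 339, 120]) cylinder(h = 20, r = 113);


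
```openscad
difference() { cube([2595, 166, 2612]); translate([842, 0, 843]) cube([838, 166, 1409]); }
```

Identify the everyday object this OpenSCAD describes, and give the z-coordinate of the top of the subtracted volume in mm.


A wall with a window opening. The window head height is 2252 mm.

A wall with a rectangular opening subtracted — a window. Sill at z = 843, opening 1409 mm tall, so the head is at 843 + 1409 = 2252 mm.
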